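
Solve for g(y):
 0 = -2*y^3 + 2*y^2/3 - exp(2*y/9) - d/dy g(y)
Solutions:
 g(y) = C1 - y^4/2 + 2*y^3/9 - 9*exp(2*y/9)/2


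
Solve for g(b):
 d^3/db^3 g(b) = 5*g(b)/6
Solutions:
 g(b) = C3*exp(5^(1/3)*6^(2/3)*b/6) + (C1*sin(2^(2/3)*3^(1/6)*5^(1/3)*b/4) + C2*cos(2^(2/3)*3^(1/6)*5^(1/3)*b/4))*exp(-5^(1/3)*6^(2/3)*b/12)


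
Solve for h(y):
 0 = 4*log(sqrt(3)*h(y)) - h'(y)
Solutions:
 -Integral(1/(2*log(_y) + log(3)), (_y, h(y)))/2 = C1 - y


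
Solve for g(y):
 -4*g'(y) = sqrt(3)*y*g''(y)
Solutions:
 g(y) = C1 + C2*y^(1 - 4*sqrt(3)/3)


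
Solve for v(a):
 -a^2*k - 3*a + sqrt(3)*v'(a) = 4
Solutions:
 v(a) = C1 + sqrt(3)*a^3*k/9 + sqrt(3)*a^2/2 + 4*sqrt(3)*a/3


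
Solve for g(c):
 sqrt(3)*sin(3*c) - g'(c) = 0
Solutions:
 g(c) = C1 - sqrt(3)*cos(3*c)/3


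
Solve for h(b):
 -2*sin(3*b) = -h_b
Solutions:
 h(b) = C1 - 2*cos(3*b)/3


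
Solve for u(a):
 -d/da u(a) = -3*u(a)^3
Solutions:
 u(a) = -sqrt(2)*sqrt(-1/(C1 + 3*a))/2
 u(a) = sqrt(2)*sqrt(-1/(C1 + 3*a))/2


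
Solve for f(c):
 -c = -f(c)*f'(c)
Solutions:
 f(c) = -sqrt(C1 + c^2)
 f(c) = sqrt(C1 + c^2)


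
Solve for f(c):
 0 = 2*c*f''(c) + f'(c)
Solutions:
 f(c) = C1 + C2*sqrt(c)


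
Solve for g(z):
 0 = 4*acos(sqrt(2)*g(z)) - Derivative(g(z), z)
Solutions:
 Integral(1/acos(sqrt(2)*_y), (_y, g(z))) = C1 + 4*z


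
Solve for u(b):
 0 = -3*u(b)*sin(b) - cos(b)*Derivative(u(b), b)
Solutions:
 u(b) = C1*cos(b)^3


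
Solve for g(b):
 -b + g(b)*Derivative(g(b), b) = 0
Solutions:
 g(b) = -sqrt(C1 + b^2)
 g(b) = sqrt(C1 + b^2)


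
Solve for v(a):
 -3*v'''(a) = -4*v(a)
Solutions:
 v(a) = C3*exp(6^(2/3)*a/3) + (C1*sin(2^(2/3)*3^(1/6)*a/2) + C2*cos(2^(2/3)*3^(1/6)*a/2))*exp(-6^(2/3)*a/6)


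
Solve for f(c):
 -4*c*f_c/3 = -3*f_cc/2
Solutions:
 f(c) = C1 + C2*erfi(2*c/3)


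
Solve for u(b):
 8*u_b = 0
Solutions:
 u(b) = C1


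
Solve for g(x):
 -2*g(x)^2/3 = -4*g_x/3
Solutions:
 g(x) = -2/(C1 + x)


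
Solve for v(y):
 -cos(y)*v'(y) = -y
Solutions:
 v(y) = C1 + Integral(y/cos(y), y)


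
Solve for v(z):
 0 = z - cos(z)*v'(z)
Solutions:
 v(z) = C1 + Integral(z/cos(z), z)


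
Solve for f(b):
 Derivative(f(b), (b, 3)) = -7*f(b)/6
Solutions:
 f(b) = C3*exp(-6^(2/3)*7^(1/3)*b/6) + (C1*sin(2^(2/3)*3^(1/6)*7^(1/3)*b/4) + C2*cos(2^(2/3)*3^(1/6)*7^(1/3)*b/4))*exp(6^(2/3)*7^(1/3)*b/12)


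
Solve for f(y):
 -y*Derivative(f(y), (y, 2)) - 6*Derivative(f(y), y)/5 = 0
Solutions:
 f(y) = C1 + C2/y^(1/5)


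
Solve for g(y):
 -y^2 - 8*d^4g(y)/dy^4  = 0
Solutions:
 g(y) = C1 + C2*y + C3*y^2 + C4*y^3 - y^6/2880


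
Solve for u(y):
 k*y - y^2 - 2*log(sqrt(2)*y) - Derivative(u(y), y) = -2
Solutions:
 u(y) = C1 + k*y^2/2 - y^3/3 - 2*y*log(y) - y*log(2) + 4*y


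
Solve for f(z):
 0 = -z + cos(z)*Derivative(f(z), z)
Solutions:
 f(z) = C1 + Integral(z/cos(z), z)


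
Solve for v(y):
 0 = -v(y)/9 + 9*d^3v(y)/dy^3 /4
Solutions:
 v(y) = C3*exp(6^(2/3)*y/9) + (C1*sin(2^(2/3)*3^(1/6)*y/6) + C2*cos(2^(2/3)*3^(1/6)*y/6))*exp(-6^(2/3)*y/18)


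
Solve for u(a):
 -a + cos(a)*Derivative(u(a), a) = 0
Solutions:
 u(a) = C1 + Integral(a/cos(a), a)


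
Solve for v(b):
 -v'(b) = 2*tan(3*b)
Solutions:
 v(b) = C1 + 2*log(cos(3*b))/3


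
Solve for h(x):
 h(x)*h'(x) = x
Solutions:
 h(x) = -sqrt(C1 + x^2)
 h(x) = sqrt(C1 + x^2)


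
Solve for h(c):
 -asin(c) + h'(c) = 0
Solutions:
 h(c) = C1 + c*asin(c) + sqrt(1 - c^2)


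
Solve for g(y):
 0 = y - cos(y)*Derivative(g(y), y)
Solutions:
 g(y) = C1 + Integral(y/cos(y), y)


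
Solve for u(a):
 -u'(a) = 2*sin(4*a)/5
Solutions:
 u(a) = C1 + cos(4*a)/10


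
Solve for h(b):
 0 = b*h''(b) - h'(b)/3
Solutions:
 h(b) = C1 + C2*b^(4/3)


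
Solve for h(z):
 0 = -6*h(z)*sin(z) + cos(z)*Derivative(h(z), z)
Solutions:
 h(z) = C1/cos(z)^6


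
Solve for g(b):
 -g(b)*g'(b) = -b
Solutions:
 g(b) = -sqrt(C1 + b^2)
 g(b) = sqrt(C1 + b^2)


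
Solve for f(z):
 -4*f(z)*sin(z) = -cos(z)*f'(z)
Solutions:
 f(z) = C1/cos(z)^4


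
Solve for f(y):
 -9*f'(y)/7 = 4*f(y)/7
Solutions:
 f(y) = C1*exp(-4*y/9)


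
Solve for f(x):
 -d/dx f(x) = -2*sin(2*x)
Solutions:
 f(x) = C1 - cos(2*x)


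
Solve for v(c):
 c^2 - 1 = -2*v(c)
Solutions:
 v(c) = 1/2 - c^2/2


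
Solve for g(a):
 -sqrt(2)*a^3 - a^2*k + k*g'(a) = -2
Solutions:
 g(a) = C1 + sqrt(2)*a^4/(4*k) + a^3/3 - 2*a/k


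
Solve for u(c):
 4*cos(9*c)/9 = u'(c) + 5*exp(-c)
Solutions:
 u(c) = C1 + 4*sin(9*c)/81 + 5*exp(-c)


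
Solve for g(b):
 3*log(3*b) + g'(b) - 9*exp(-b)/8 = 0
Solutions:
 g(b) = C1 - 3*b*log(b) + 3*b*(1 - log(3)) - 9*exp(-b)/8


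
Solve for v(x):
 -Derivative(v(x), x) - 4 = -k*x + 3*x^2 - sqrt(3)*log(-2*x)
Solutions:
 v(x) = C1 + k*x^2/2 - x^3 + sqrt(3)*x*log(-x) + x*(-4 - sqrt(3) + sqrt(3)*log(2))


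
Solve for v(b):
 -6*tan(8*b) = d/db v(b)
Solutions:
 v(b) = C1 + 3*log(cos(8*b))/4


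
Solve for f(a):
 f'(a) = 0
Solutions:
 f(a) = C1


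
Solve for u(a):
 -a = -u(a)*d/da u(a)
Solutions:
 u(a) = -sqrt(C1 + a^2)
 u(a) = sqrt(C1 + a^2)


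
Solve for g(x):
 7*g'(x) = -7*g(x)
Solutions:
 g(x) = C1*exp(-x)


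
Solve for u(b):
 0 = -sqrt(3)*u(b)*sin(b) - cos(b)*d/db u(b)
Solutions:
 u(b) = C1*cos(b)^(sqrt(3))


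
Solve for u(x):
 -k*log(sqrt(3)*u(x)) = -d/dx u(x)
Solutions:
 Integral(1/(2*log(_y) + log(3)), (_y, u(x))) = C1 + k*x/2


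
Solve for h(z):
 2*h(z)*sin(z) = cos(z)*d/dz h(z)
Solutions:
 h(z) = C1/cos(z)^2


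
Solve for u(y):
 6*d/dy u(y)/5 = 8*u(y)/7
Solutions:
 u(y) = C1*exp(20*y/21)


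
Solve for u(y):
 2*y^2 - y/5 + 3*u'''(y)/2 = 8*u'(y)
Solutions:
 u(y) = C1 + C2*exp(-4*sqrt(3)*y/3) + C3*exp(4*sqrt(3)*y/3) + y^3/12 - y^2/80 + 3*y/32


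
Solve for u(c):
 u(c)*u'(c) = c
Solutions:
 u(c) = -sqrt(C1 + c^2)
 u(c) = sqrt(C1 + c^2)


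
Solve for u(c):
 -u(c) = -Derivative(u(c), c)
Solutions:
 u(c) = C1*exp(c)


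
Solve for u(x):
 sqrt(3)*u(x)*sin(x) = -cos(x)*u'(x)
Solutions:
 u(x) = C1*cos(x)^(sqrt(3))


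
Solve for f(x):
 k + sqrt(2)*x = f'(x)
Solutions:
 f(x) = C1 + k*x + sqrt(2)*x^2/2


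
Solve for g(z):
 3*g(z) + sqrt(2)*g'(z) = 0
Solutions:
 g(z) = C1*exp(-3*sqrt(2)*z/2)


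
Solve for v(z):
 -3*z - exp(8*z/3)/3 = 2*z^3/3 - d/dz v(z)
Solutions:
 v(z) = C1 + z^4/6 + 3*z^2/2 + exp(8*z/3)/8


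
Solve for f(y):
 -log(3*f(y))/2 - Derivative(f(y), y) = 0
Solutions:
 2*Integral(1/(log(_y) + log(3)), (_y, f(y))) = C1 - y


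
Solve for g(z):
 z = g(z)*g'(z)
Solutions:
 g(z) = -sqrt(C1 + z^2)
 g(z) = sqrt(C1 + z^2)


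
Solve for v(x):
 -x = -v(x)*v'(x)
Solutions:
 v(x) = -sqrt(C1 + x^2)
 v(x) = sqrt(C1 + x^2)


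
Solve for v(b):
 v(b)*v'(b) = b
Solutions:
 v(b) = -sqrt(C1 + b^2)
 v(b) = sqrt(C1 + b^2)


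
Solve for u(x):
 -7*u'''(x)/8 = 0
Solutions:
 u(x) = C1 + C2*x + C3*x^2


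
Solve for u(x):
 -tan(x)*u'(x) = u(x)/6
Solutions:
 u(x) = C1/sin(x)^(1/6)


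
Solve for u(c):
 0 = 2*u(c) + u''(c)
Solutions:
 u(c) = C1*sin(sqrt(2)*c) + C2*cos(sqrt(2)*c)


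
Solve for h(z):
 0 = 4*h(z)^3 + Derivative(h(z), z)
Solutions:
 h(z) = -sqrt(2)*sqrt(-1/(C1 - 4*z))/2
 h(z) = sqrt(2)*sqrt(-1/(C1 - 4*z))/2


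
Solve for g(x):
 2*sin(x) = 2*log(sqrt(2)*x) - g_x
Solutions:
 g(x) = C1 + 2*x*log(x) - 2*x + x*log(2) + 2*cos(x)


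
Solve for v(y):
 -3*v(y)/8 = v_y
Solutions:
 v(y) = C1*exp(-3*y/8)


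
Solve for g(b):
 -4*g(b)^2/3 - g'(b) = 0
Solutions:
 g(b) = 3/(C1 + 4*b)


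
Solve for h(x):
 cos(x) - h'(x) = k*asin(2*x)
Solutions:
 h(x) = C1 - k*(x*asin(2*x) + sqrt(1 - 4*x^2)/2) + sin(x)


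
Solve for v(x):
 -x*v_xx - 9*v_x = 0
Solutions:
 v(x) = C1 + C2/x^8


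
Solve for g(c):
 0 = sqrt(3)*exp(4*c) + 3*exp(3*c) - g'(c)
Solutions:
 g(c) = C1 + sqrt(3)*exp(4*c)/4 + exp(3*c)


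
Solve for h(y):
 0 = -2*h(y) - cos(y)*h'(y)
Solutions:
 h(y) = C1*(sin(y) - 1)/(sin(y) + 1)


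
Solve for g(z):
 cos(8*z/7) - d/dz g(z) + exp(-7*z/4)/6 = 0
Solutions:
 g(z) = C1 + 7*sin(8*z/7)/8 - 2*exp(-7*z/4)/21


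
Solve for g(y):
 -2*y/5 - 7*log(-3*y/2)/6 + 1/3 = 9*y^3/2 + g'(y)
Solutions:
 g(y) = C1 - 9*y^4/8 - y^2/5 - 7*y*log(-y)/6 + y*(-7*log(3) + 7*log(2) + 9)/6


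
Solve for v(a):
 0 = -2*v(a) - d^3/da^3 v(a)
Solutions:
 v(a) = C3*exp(-2^(1/3)*a) + (C1*sin(2^(1/3)*sqrt(3)*a/2) + C2*cos(2^(1/3)*sqrt(3)*a/2))*exp(2^(1/3)*a/2)


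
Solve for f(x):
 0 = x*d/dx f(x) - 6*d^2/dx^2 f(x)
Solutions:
 f(x) = C1 + C2*erfi(sqrt(3)*x/6)


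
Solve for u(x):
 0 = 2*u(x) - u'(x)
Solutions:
 u(x) = C1*exp(2*x)


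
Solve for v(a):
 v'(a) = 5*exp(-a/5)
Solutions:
 v(a) = C1 - 25*exp(-a/5)


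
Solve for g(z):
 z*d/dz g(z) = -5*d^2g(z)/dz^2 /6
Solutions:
 g(z) = C1 + C2*erf(sqrt(15)*z/5)


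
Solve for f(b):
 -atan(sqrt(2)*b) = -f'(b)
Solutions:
 f(b) = C1 + b*atan(sqrt(2)*b) - sqrt(2)*log(2*b^2 + 1)/4


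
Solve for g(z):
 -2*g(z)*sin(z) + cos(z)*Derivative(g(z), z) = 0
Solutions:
 g(z) = C1/cos(z)^2


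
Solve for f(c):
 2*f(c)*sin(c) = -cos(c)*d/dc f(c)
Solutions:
 f(c) = C1*cos(c)^2


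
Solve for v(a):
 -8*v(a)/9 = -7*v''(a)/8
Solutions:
 v(a) = C1*exp(-8*sqrt(7)*a/21) + C2*exp(8*sqrt(7)*a/21)


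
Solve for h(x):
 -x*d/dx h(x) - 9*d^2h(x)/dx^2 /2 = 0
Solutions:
 h(x) = C1 + C2*erf(x/3)


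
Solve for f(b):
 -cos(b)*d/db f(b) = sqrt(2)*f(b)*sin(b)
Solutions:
 f(b) = C1*cos(b)^(sqrt(2))


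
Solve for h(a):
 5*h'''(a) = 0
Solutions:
 h(a) = C1 + C2*a + C3*a^2


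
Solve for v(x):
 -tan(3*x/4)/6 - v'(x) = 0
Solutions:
 v(x) = C1 + 2*log(cos(3*x/4))/9


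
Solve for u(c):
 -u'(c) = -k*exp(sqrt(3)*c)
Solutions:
 u(c) = C1 + sqrt(3)*k*exp(sqrt(3)*c)/3


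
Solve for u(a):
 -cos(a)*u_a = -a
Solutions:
 u(a) = C1 + Integral(a/cos(a), a)


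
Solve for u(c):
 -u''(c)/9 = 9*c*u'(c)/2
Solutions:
 u(c) = C1 + C2*erf(9*c/2)


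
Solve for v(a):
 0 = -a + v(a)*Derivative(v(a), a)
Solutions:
 v(a) = -sqrt(C1 + a^2)
 v(a) = sqrt(C1 + a^2)


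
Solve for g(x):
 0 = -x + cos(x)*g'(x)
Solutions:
 g(x) = C1 + Integral(x/cos(x), x)


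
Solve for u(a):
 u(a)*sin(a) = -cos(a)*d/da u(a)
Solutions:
 u(a) = C1*cos(a)


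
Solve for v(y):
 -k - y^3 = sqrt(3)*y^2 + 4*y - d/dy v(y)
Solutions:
 v(y) = C1 + k*y + y^4/4 + sqrt(3)*y^3/3 + 2*y^2


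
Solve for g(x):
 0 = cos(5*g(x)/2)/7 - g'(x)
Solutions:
 -x/7 - log(sin(5*g(x)/2) - 1)/5 + log(sin(5*g(x)/2) + 1)/5 = C1


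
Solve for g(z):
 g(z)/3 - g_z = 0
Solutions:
 g(z) = C1*exp(z/3)


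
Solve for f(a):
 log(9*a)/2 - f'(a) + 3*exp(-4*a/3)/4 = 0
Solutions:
 f(a) = C1 + a*log(a)/2 + a*(-1/2 + log(3)) - 9*exp(-4*a/3)/16


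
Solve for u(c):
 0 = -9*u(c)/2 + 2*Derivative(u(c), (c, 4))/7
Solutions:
 u(c) = C1*exp(-sqrt(6)*7^(1/4)*c/2) + C2*exp(sqrt(6)*7^(1/4)*c/2) + C3*sin(sqrt(6)*7^(1/4)*c/2) + C4*cos(sqrt(6)*7^(1/4)*c/2)


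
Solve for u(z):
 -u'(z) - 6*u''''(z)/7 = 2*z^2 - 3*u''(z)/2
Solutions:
 u(z) = C1 + C2*exp(21^(1/3)*z*(21^(1/3)/(sqrt(15) + 6)^(1/3) + (sqrt(15) + 6)^(1/3))/12)*sin(3^(1/6)*7^(1/3)*z*(-3^(2/3)*(sqrt(15) + 6)^(1/3) + 3*7^(1/3)/(sqrt(15) + 6)^(1/3))/12) + C3*exp(21^(1/3)*z*(21^(1/3)/(sqrt(15) + 6)^(1/3) + (sqrt(15) + 6)^(1/3))/12)*cos(3^(1/6)*7^(1/3)*z*(-3^(2/3)*(sqrt(15) + 6)^(1/3) + 3*7^(1/3)/(sqrt(15) + 6)^(1/3))/12) + C4*exp(-21^(1/3)*z*(21^(1/3)/(sqrt(15) + 6)^(1/3) + (sqrt(15) + 6)^(1/3))/6) - 2*z^3/3 - 3*z^2 - 9*z


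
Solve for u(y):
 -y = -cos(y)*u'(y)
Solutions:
 u(y) = C1 + Integral(y/cos(y), y)


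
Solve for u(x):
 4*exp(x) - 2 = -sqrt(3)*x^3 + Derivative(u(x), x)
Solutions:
 u(x) = C1 + sqrt(3)*x^4/4 - 2*x + 4*exp(x)


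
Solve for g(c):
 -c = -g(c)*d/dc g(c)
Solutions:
 g(c) = -sqrt(C1 + c^2)
 g(c) = sqrt(C1 + c^2)


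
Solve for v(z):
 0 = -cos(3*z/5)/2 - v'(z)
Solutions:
 v(z) = C1 - 5*sin(3*z/5)/6


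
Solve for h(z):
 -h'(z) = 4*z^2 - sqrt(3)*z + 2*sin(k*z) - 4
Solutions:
 h(z) = C1 - 4*z^3/3 + sqrt(3)*z^2/2 + 4*z + 2*cos(k*z)/k


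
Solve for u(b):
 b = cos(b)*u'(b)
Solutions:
 u(b) = C1 + Integral(b/cos(b), b)


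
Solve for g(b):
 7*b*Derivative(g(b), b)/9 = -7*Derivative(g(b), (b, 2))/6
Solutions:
 g(b) = C1 + C2*erf(sqrt(3)*b/3)


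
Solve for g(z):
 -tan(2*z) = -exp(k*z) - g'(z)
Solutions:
 g(z) = C1 - Piecewise((exp(k*z)/k, Ne(k, 0)), (z, True)) - log(cos(2*z))/2


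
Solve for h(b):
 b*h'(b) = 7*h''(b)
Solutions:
 h(b) = C1 + C2*erfi(sqrt(14)*b/14)


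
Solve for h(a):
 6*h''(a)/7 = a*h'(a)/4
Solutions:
 h(a) = C1 + C2*erfi(sqrt(21)*a/12)


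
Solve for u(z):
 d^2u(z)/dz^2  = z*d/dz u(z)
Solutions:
 u(z) = C1 + C2*erfi(sqrt(2)*z/2)


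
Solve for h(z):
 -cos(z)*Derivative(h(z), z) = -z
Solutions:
 h(z) = C1 + Integral(z/cos(z), z)


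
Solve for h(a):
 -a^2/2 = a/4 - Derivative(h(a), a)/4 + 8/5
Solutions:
 h(a) = C1 + 2*a^3/3 + a^2/2 + 32*a/5


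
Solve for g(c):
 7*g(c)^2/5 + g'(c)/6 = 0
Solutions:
 g(c) = 5/(C1 + 42*c)


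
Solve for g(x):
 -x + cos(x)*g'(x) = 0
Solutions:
 g(x) = C1 + Integral(x/cos(x), x)


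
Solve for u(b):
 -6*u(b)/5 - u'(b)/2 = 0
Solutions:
 u(b) = C1*exp(-12*b/5)


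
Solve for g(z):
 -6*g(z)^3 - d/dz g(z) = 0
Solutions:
 g(z) = -sqrt(2)*sqrt(-1/(C1 - 6*z))/2
 g(z) = sqrt(2)*sqrt(-1/(C1 - 6*z))/2


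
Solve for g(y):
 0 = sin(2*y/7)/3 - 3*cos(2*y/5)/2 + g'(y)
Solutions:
 g(y) = C1 + 15*sin(2*y/5)/4 + 7*cos(2*y/7)/6


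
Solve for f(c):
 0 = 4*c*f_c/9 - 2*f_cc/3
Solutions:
 f(c) = C1 + C2*erfi(sqrt(3)*c/3)


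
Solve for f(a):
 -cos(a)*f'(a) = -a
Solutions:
 f(a) = C1 + Integral(a/cos(a), a)


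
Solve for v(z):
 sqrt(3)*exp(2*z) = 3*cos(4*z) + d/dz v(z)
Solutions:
 v(z) = C1 + sqrt(3)*exp(2*z)/2 - 3*sin(4*z)/4


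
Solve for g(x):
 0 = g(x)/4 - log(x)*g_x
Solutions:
 g(x) = C1*exp(li(x)/4)


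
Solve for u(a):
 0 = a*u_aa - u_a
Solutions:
 u(a) = C1 + C2*a^2


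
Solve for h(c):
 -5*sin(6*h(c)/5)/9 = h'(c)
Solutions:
 5*c/9 + 5*log(cos(6*h(c)/5) - 1)/12 - 5*log(cos(6*h(c)/5) + 1)/12 = C1


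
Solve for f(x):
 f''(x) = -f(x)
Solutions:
 f(x) = C1*sin(x) + C2*cos(x)


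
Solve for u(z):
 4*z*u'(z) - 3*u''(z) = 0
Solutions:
 u(z) = C1 + C2*erfi(sqrt(6)*z/3)


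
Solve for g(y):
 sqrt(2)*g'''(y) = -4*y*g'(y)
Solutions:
 g(y) = C1 + Integral(C2*airyai(-sqrt(2)*y) + C3*airybi(-sqrt(2)*y), y)


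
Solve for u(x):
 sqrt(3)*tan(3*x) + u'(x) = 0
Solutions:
 u(x) = C1 + sqrt(3)*log(cos(3*x))/3


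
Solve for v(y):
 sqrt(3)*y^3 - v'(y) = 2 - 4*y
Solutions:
 v(y) = C1 + sqrt(3)*y^4/4 + 2*y^2 - 2*y


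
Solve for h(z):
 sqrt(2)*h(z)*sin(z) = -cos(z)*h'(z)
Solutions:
 h(z) = C1*cos(z)^(sqrt(2))


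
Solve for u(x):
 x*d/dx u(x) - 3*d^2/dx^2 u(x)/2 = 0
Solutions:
 u(x) = C1 + C2*erfi(sqrt(3)*x/3)


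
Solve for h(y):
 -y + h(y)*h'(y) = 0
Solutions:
 h(y) = -sqrt(C1 + y^2)
 h(y) = sqrt(C1 + y^2)


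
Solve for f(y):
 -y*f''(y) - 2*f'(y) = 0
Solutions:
 f(y) = C1 + C2/y


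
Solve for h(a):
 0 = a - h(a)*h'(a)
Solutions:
 h(a) = -sqrt(C1 + a^2)
 h(a) = sqrt(C1 + a^2)


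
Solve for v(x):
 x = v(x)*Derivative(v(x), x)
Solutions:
 v(x) = -sqrt(C1 + x^2)
 v(x) = sqrt(C1 + x^2)


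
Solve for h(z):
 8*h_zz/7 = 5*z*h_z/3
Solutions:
 h(z) = C1 + C2*erfi(sqrt(105)*z/12)


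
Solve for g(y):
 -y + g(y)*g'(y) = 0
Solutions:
 g(y) = -sqrt(C1 + y^2)
 g(y) = sqrt(C1 + y^2)


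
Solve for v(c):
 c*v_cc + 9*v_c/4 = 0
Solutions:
 v(c) = C1 + C2/c^(5/4)


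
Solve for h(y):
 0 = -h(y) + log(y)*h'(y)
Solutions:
 h(y) = C1*exp(li(y))


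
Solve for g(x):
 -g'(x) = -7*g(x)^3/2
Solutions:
 g(x) = -sqrt(-1/(C1 + 7*x))
 g(x) = sqrt(-1/(C1 + 7*x))


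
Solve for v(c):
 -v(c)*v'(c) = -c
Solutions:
 v(c) = -sqrt(C1 + c^2)
 v(c) = sqrt(C1 + c^2)


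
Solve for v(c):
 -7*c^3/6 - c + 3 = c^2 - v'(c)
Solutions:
 v(c) = C1 + 7*c^4/24 + c^3/3 + c^2/2 - 3*c


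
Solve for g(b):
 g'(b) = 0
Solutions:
 g(b) = C1


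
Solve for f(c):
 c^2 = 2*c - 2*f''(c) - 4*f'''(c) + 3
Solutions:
 f(c) = C1 + C2*c + C3*exp(-c/2) - c^4/24 + c^3/2 - 9*c^2/4


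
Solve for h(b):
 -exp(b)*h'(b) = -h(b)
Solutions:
 h(b) = C1*exp(-exp(-b))


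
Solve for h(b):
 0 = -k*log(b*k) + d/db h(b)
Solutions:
 h(b) = C1 + b*k*log(b*k) - b*k


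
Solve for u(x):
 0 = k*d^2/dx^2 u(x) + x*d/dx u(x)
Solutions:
 u(x) = C1 + C2*sqrt(k)*erf(sqrt(2)*x*sqrt(1/k)/2)


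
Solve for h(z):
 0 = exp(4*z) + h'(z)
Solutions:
 h(z) = C1 - exp(4*z)/4


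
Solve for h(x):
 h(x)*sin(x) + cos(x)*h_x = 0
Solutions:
 h(x) = C1*cos(x)


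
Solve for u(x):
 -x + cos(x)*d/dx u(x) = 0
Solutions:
 u(x) = C1 + Integral(x/cos(x), x)


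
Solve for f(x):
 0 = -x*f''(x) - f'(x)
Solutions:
 f(x) = C1 + C2*log(x)


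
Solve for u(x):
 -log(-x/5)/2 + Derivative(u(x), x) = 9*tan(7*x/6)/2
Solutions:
 u(x) = C1 + x*log(-x)/2 - x*log(5)/2 - x/2 - 27*log(cos(7*x/6))/7


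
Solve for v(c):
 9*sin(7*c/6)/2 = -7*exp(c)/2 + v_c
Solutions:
 v(c) = C1 + 7*exp(c)/2 - 27*cos(7*c/6)/7


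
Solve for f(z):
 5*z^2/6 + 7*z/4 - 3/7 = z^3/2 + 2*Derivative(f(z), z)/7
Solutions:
 f(z) = C1 - 7*z^4/16 + 35*z^3/36 + 49*z^2/16 - 3*z/2


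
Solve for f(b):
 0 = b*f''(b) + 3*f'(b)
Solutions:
 f(b) = C1 + C2/b^2


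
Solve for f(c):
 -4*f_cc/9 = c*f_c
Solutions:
 f(c) = C1 + C2*erf(3*sqrt(2)*c/4)


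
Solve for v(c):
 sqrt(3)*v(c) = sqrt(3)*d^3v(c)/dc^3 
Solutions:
 v(c) = C3*exp(c) + (C1*sin(sqrt(3)*c/2) + C2*cos(sqrt(3)*c/2))*exp(-c/2)


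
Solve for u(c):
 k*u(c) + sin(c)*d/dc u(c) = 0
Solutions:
 u(c) = C1*exp(k*(-log(cos(c) - 1) + log(cos(c) + 1))/2)


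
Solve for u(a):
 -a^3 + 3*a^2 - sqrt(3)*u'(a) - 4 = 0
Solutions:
 u(a) = C1 - sqrt(3)*a^4/12 + sqrt(3)*a^3/3 - 4*sqrt(3)*a/3


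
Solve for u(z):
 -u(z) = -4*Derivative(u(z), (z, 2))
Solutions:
 u(z) = C1*exp(-z/2) + C2*exp(z/2)


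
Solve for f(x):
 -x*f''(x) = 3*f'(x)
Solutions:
 f(x) = C1 + C2/x^2


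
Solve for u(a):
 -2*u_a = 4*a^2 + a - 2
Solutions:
 u(a) = C1 - 2*a^3/3 - a^2/4 + a


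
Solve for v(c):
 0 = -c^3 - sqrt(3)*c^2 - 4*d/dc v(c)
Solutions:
 v(c) = C1 - c^4/16 - sqrt(3)*c^3/12


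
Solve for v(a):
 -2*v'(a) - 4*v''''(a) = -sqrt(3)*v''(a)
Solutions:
 v(a) = C1 + C2*exp(a*(3^(5/6)/(sqrt(36 - sqrt(3)) + 6)^(1/3) + 3^(2/3)*(sqrt(36 - sqrt(3)) + 6)^(1/3))/12)*sin(a*(-3^(1/6)*(sqrt(36 - sqrt(3)) + 6)^(1/3) + 3^(1/3)/(sqrt(36 - sqrt(3)) + 6)^(1/3))/4) + C3*exp(a*(3^(5/6)/(sqrt(36 - sqrt(3)) + 6)^(1/3) + 3^(2/3)*(sqrt(36 - sqrt(3)) + 6)^(1/3))/12)*cos(a*(-3^(1/6)*(sqrt(36 - sqrt(3)) + 6)^(1/3) + 3^(1/3)/(sqrt(36 - sqrt(3)) + 6)^(1/3))/4) + C4*exp(-a*(3^(5/6)/(sqrt(36 - sqrt(3)) + 6)^(1/3) + 3^(2/3)*(sqrt(36 - sqrt(3)) + 6)^(1/3))/6)


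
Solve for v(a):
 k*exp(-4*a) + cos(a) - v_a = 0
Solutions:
 v(a) = C1 - k*exp(-4*a)/4 + sin(a)


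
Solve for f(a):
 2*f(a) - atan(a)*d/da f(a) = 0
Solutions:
 f(a) = C1*exp(2*Integral(1/atan(a), a))


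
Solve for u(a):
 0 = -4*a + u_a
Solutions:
 u(a) = C1 + 2*a^2


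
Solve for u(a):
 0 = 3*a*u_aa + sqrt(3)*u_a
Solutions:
 u(a) = C1 + C2*a^(1 - sqrt(3)/3)


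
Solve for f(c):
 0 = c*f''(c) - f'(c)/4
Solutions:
 f(c) = C1 + C2*c^(5/4)


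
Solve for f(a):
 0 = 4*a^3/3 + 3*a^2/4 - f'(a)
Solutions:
 f(a) = C1 + a^4/3 + a^3/4


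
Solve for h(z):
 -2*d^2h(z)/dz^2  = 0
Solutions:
 h(z) = C1 + C2*z


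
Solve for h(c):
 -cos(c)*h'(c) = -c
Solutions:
 h(c) = C1 + Integral(c/cos(c), c)


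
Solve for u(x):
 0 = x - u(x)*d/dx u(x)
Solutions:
 u(x) = -sqrt(C1 + x^2)
 u(x) = sqrt(C1 + x^2)


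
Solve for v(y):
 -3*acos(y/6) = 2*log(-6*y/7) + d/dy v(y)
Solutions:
 v(y) = C1 - 2*y*log(-y) - 3*y*acos(y/6) - 2*y*log(6) + 2*y + 2*y*log(7) + 3*sqrt(36 - y^2)


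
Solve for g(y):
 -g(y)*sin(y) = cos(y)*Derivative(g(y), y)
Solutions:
 g(y) = C1*cos(y)


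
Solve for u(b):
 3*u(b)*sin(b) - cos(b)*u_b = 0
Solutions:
 u(b) = C1/cos(b)^3


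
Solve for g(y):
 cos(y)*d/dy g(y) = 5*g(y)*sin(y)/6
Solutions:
 g(y) = C1/cos(y)^(5/6)


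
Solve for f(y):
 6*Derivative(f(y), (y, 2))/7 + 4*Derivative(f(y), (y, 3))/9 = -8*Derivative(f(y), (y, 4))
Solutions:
 f(y) = C1 + C2*y + (C3*sin(sqrt(6755)*y/252) + C4*cos(sqrt(6755)*y/252))*exp(-y/36)


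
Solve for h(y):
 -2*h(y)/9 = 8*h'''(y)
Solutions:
 h(y) = C3*exp(-6^(1/3)*y/6) + (C1*sin(2^(1/3)*3^(5/6)*y/12) + C2*cos(2^(1/3)*3^(5/6)*y/12))*exp(6^(1/3)*y/12)


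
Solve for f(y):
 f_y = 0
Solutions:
 f(y) = C1


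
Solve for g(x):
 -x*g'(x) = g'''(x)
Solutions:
 g(x) = C1 + Integral(C2*airyai(-x) + C3*airybi(-x), x)


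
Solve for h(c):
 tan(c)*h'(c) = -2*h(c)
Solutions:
 h(c) = C1/sin(c)^2


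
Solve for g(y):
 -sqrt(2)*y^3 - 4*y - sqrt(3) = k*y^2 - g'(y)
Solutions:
 g(y) = C1 + k*y^3/3 + sqrt(2)*y^4/4 + 2*y^2 + sqrt(3)*y


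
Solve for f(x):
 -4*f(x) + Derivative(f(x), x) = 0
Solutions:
 f(x) = C1*exp(4*x)


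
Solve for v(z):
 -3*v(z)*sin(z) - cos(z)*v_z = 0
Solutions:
 v(z) = C1*cos(z)^3


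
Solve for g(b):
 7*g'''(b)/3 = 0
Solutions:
 g(b) = C1 + C2*b + C3*b^2


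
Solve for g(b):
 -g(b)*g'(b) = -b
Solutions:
 g(b) = -sqrt(C1 + b^2)
 g(b) = sqrt(C1 + b^2)


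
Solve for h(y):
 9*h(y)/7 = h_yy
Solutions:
 h(y) = C1*exp(-3*sqrt(7)*y/7) + C2*exp(3*sqrt(7)*y/7)


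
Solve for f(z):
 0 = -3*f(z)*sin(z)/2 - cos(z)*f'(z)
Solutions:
 f(z) = C1*cos(z)^(3/2)


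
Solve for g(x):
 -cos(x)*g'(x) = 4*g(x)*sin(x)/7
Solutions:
 g(x) = C1*cos(x)^(4/7)


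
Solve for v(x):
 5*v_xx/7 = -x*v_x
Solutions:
 v(x) = C1 + C2*erf(sqrt(70)*x/10)


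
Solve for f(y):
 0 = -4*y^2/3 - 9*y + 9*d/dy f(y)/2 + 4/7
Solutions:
 f(y) = C1 + 8*y^3/81 + y^2 - 8*y/63


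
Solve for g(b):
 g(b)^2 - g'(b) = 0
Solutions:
 g(b) = -1/(C1 + b)


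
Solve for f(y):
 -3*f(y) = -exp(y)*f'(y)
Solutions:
 f(y) = C1*exp(-3*exp(-y))


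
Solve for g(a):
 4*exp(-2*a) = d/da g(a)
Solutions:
 g(a) = C1 - 2*exp(-2*a)


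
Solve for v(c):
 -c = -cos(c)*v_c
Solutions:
 v(c) = C1 + Integral(c/cos(c), c)


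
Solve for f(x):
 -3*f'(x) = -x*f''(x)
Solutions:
 f(x) = C1 + C2*x^4


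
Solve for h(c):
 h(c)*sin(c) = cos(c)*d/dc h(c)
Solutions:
 h(c) = C1/cos(c)


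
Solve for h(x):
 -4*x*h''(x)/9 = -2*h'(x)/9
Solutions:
 h(x) = C1 + C2*x^(3/2)


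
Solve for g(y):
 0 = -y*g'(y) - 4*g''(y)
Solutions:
 g(y) = C1 + C2*erf(sqrt(2)*y/4)


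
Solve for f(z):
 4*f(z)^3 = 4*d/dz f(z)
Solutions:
 f(z) = -sqrt(2)*sqrt(-1/(C1 + z))/2
 f(z) = sqrt(2)*sqrt(-1/(C1 + z))/2


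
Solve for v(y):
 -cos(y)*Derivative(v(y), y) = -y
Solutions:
 v(y) = C1 + Integral(y/cos(y), y)


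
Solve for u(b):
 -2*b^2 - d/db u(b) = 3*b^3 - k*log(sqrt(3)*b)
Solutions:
 u(b) = C1 - 3*b^4/4 - 2*b^3/3 + b*k*log(b) - b*k + b*k*log(3)/2


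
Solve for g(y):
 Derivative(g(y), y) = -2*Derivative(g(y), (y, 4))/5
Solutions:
 g(y) = C1 + C4*exp(-2^(2/3)*5^(1/3)*y/2) + (C2*sin(2^(2/3)*sqrt(3)*5^(1/3)*y/4) + C3*cos(2^(2/3)*sqrt(3)*5^(1/3)*y/4))*exp(2^(2/3)*5^(1/3)*y/4)


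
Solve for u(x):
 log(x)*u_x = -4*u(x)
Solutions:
 u(x) = C1*exp(-4*li(x))


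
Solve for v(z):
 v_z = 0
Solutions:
 v(z) = C1


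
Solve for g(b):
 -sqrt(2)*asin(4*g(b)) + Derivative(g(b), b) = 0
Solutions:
 Integral(1/asin(4*_y), (_y, g(b))) = C1 + sqrt(2)*b


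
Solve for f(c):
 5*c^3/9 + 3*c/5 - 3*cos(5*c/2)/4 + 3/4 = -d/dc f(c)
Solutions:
 f(c) = C1 - 5*c^4/36 - 3*c^2/10 - 3*c/4 + 3*sin(5*c/2)/10


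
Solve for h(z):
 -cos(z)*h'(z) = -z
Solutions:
 h(z) = C1 + Integral(z/cos(z), z)


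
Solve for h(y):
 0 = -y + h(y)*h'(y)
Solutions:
 h(y) = -sqrt(C1 + y^2)
 h(y) = sqrt(C1 + y^2)


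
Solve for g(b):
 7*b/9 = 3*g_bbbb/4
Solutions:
 g(b) = C1 + C2*b + C3*b^2 + C4*b^3 + 7*b^5/810


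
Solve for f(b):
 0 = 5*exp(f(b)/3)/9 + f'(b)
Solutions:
 f(b) = 3*log(1/(C1 + 5*b)) + 9*log(3)


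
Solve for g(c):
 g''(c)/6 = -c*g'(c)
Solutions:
 g(c) = C1 + C2*erf(sqrt(3)*c)


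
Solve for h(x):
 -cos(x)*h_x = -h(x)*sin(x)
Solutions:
 h(x) = C1/cos(x)


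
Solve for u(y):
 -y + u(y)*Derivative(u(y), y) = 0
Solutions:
 u(y) = -sqrt(C1 + y^2)
 u(y) = sqrt(C1 + y^2)


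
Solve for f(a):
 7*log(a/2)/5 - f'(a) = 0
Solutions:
 f(a) = C1 + 7*a*log(a)/5 - 7*a/5 - 7*a*log(2)/5


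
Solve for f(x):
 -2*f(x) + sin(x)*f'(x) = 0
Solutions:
 f(x) = C1*(cos(x) - 1)/(cos(x) + 1)


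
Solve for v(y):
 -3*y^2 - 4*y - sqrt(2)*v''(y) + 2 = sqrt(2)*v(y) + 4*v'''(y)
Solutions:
 v(y) = C1*exp(y*(-2*sqrt(2) + 2^(2/3)/(12*sqrt(165) + 109*sqrt(2))^(1/3) + 2^(1/3)*(12*sqrt(165) + 109*sqrt(2))^(1/3))/24)*sin(2^(1/3)*sqrt(3)*y*(-(12*sqrt(165) + 109*sqrt(2))^(1/3) + 2^(1/3)/(12*sqrt(165) + 109*sqrt(2))^(1/3))/24) + C2*exp(y*(-2*sqrt(2) + 2^(2/3)/(12*sqrt(165) + 109*sqrt(2))^(1/3) + 2^(1/3)*(12*sqrt(165) + 109*sqrt(2))^(1/3))/24)*cos(2^(1/3)*sqrt(3)*y*(-(12*sqrt(165) + 109*sqrt(2))^(1/3) + 2^(1/3)/(12*sqrt(165) + 109*sqrt(2))^(1/3))/24) + C3*exp(-y*(2^(2/3)/(12*sqrt(165) + 109*sqrt(2))^(1/3) + sqrt(2) + 2^(1/3)*(12*sqrt(165) + 109*sqrt(2))^(1/3))/12) - 3*sqrt(2)*y^2/2 - 2*sqrt(2)*y + 4*sqrt(2)


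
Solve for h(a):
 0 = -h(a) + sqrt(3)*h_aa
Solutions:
 h(a) = C1*exp(-3^(3/4)*a/3) + C2*exp(3^(3/4)*a/3)


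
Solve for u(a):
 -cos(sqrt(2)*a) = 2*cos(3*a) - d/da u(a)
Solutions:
 u(a) = C1 + 2*sin(3*a)/3 + sqrt(2)*sin(sqrt(2)*a)/2


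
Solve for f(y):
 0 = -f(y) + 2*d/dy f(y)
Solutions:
 f(y) = C1*exp(y/2)


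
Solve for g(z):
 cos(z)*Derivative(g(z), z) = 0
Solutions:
 g(z) = C1


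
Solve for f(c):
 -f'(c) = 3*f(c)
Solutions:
 f(c) = C1*exp(-3*c)


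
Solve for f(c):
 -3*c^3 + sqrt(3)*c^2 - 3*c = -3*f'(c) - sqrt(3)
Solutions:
 f(c) = C1 + c^4/4 - sqrt(3)*c^3/9 + c^2/2 - sqrt(3)*c/3


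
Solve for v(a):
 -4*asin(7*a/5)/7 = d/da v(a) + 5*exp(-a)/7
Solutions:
 v(a) = C1 - 4*a*asin(7*a/5)/7 - 4*sqrt(25 - 49*a^2)/49 + 5*exp(-a)/7


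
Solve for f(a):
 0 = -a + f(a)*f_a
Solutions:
 f(a) = -sqrt(C1 + a^2)
 f(a) = sqrt(C1 + a^2)


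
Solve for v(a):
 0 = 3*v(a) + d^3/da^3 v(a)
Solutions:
 v(a) = C3*exp(-3^(1/3)*a) + (C1*sin(3^(5/6)*a/2) + C2*cos(3^(5/6)*a/2))*exp(3^(1/3)*a/2)


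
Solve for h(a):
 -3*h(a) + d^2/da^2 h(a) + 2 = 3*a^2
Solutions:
 h(a) = C1*exp(-sqrt(3)*a) + C2*exp(sqrt(3)*a) - a^2


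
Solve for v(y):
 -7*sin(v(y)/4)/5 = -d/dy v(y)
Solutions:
 -7*y/5 + 2*log(cos(v(y)/4) - 1) - 2*log(cos(v(y)/4) + 1) = C1


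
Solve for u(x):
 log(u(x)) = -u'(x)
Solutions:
 li(u(x)) = C1 - x


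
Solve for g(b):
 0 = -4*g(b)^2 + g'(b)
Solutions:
 g(b) = -1/(C1 + 4*b)


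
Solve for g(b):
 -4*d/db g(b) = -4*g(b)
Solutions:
 g(b) = C1*exp(b)


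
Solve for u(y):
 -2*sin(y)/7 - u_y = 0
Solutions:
 u(y) = C1 + 2*cos(y)/7


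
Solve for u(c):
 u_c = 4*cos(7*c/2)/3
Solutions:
 u(c) = C1 + 8*sin(7*c/2)/21


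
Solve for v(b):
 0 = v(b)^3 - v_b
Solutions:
 v(b) = -sqrt(2)*sqrt(-1/(C1 + b))/2
 v(b) = sqrt(2)*sqrt(-1/(C1 + b))/2


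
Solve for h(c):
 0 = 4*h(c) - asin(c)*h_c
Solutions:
 h(c) = C1*exp(4*Integral(1/asin(c), c))


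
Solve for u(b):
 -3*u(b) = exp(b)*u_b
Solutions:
 u(b) = C1*exp(3*exp(-b))


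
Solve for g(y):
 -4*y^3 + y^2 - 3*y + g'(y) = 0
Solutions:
 g(y) = C1 + y^4 - y^3/3 + 3*y^2/2


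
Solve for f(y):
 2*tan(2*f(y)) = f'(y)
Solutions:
 f(y) = -asin(C1*exp(4*y))/2 + pi/2
 f(y) = asin(C1*exp(4*y))/2


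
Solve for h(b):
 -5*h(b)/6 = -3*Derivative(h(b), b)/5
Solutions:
 h(b) = C1*exp(25*b/18)


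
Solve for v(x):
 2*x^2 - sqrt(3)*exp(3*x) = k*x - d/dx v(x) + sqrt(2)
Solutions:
 v(x) = C1 + k*x^2/2 - 2*x^3/3 + sqrt(2)*x + sqrt(3)*exp(3*x)/3


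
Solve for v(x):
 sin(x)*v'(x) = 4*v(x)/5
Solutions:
 v(x) = C1*(cos(x) - 1)^(2/5)/(cos(x) + 1)^(2/5)


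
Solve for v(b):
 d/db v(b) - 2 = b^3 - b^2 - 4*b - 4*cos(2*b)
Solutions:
 v(b) = C1 + b^4/4 - b^3/3 - 2*b^2 + 2*b - 2*sin(2*b)


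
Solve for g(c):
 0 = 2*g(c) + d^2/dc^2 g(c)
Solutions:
 g(c) = C1*sin(sqrt(2)*c) + C2*cos(sqrt(2)*c)


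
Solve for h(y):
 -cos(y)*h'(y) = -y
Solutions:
 h(y) = C1 + Integral(y/cos(y), y)


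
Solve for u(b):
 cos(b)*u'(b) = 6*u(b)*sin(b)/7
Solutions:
 u(b) = C1/cos(b)^(6/7)


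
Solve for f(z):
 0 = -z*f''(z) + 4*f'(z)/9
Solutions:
 f(z) = C1 + C2*z^(13/9)


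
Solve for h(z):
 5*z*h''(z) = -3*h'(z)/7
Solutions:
 h(z) = C1 + C2*z^(32/35)


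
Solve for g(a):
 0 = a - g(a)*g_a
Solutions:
 g(a) = -sqrt(C1 + a^2)
 g(a) = sqrt(C1 + a^2)


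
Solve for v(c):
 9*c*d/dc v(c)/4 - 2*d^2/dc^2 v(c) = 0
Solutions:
 v(c) = C1 + C2*erfi(3*c/4)


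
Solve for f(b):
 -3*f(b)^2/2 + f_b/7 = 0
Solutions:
 f(b) = -2/(C1 + 21*b)


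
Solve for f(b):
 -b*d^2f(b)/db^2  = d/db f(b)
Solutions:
 f(b) = C1 + C2*log(b)


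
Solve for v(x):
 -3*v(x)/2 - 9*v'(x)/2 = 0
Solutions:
 v(x) = C1*exp(-x/3)


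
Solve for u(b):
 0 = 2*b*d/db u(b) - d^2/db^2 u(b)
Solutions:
 u(b) = C1 + C2*erfi(b)


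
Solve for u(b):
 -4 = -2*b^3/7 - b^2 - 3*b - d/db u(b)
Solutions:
 u(b) = C1 - b^4/14 - b^3/3 - 3*b^2/2 + 4*b


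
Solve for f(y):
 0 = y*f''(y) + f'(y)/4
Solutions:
 f(y) = C1 + C2*y^(3/4)


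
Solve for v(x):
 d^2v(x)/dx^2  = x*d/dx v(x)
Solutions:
 v(x) = C1 + C2*erfi(sqrt(2)*x/2)


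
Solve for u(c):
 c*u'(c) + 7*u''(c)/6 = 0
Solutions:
 u(c) = C1 + C2*erf(sqrt(21)*c/7)


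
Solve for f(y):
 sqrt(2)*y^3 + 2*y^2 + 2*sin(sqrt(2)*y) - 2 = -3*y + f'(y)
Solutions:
 f(y) = C1 + sqrt(2)*y^4/4 + 2*y^3/3 + 3*y^2/2 - 2*y - sqrt(2)*cos(sqrt(2)*y)


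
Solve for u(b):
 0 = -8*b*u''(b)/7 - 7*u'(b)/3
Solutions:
 u(b) = C1 + C2/b^(25/24)


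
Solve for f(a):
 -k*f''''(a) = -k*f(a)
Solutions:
 f(a) = C1*exp(-a) + C2*exp(a) + C3*sin(a) + C4*cos(a)


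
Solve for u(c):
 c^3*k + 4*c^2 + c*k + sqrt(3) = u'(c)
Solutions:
 u(c) = C1 + c^4*k/4 + 4*c^3/3 + c^2*k/2 + sqrt(3)*c


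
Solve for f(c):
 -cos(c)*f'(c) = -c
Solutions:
 f(c) = C1 + Integral(c/cos(c), c)


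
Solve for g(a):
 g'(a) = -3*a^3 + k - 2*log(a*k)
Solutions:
 g(a) = C1 - 3*a^4/4 + a*(k + 2) - 2*a*log(a*k)


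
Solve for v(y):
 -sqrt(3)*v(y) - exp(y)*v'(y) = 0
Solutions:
 v(y) = C1*exp(sqrt(3)*exp(-y))


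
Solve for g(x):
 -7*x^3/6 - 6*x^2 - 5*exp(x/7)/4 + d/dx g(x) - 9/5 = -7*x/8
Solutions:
 g(x) = C1 + 7*x^4/24 + 2*x^3 - 7*x^2/16 + 9*x/5 + 35*exp(x/7)/4


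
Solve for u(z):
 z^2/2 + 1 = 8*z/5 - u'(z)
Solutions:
 u(z) = C1 - z^3/6 + 4*z^2/5 - z


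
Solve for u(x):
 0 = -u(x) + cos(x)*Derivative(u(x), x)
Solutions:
 u(x) = C1*sqrt(sin(x) + 1)/sqrt(sin(x) - 1)


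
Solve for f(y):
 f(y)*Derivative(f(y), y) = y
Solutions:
 f(y) = -sqrt(C1 + y^2)
 f(y) = sqrt(C1 + y^2)


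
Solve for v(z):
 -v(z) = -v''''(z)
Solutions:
 v(z) = C1*exp(-z) + C2*exp(z) + C3*sin(z) + C4*cos(z)


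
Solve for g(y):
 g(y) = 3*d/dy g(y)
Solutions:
 g(y) = C1*exp(y/3)


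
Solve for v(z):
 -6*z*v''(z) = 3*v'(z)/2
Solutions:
 v(z) = C1 + C2*z^(3/4)


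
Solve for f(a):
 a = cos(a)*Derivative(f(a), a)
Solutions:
 f(a) = C1 + Integral(a/cos(a), a)


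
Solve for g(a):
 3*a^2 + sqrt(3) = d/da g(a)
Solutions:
 g(a) = C1 + a^3 + sqrt(3)*a


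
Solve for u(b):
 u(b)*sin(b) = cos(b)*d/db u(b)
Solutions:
 u(b) = C1/cos(b)


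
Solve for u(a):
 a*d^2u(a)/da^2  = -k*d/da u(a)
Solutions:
 u(a) = C1 + a^(1 - re(k))*(C2*sin(log(a)*Abs(im(k))) + C3*cos(log(a)*im(k)))


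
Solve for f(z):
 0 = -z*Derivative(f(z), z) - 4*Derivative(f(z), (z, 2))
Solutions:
 f(z) = C1 + C2*erf(sqrt(2)*z/4)


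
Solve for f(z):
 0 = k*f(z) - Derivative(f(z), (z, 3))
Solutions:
 f(z) = C1*exp(k^(1/3)*z) + C2*exp(k^(1/3)*z*(-1 + sqrt(3)*I)/2) + C3*exp(-k^(1/3)*z*(1 + sqrt(3)*I)/2)


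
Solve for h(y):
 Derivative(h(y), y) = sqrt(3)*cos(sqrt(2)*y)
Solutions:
 h(y) = C1 + sqrt(6)*sin(sqrt(2)*y)/2


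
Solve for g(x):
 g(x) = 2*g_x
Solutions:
 g(x) = C1*exp(x/2)


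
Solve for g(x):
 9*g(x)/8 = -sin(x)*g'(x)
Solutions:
 g(x) = C1*(cos(x) + 1)^(9/16)/(cos(x) - 1)^(9/16)


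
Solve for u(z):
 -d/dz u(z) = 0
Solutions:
 u(z) = C1


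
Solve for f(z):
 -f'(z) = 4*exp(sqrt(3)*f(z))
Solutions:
 f(z) = sqrt(3)*(2*log(1/(C1 + 4*z)) - log(3))/6


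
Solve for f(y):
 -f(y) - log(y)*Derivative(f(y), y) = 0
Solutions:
 f(y) = C1*exp(-li(y))


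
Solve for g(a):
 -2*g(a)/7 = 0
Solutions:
 g(a) = 0


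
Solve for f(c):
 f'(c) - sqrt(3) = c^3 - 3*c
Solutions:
 f(c) = C1 + c^4/4 - 3*c^2/2 + sqrt(3)*c


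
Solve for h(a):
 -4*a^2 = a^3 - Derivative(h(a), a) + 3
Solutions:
 h(a) = C1 + a^4/4 + 4*a^3/3 + 3*a


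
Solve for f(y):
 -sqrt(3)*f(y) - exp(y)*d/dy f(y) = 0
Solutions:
 f(y) = C1*exp(sqrt(3)*exp(-y))


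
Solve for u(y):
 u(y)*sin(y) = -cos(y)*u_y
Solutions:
 u(y) = C1*cos(y)


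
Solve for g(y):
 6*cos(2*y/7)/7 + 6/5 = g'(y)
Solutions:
 g(y) = C1 + 6*y/5 + 3*sin(2*y/7)


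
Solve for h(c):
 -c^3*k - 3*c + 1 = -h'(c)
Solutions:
 h(c) = C1 + c^4*k/4 + 3*c^2/2 - c


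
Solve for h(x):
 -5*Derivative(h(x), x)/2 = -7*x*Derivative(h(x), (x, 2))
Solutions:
 h(x) = C1 + C2*x^(19/14)


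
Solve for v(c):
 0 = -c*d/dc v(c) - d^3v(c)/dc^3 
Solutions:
 v(c) = C1 + Integral(C2*airyai(-c) + C3*airybi(-c), c)


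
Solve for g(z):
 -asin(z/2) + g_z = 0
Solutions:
 g(z) = C1 + z*asin(z/2) + sqrt(4 - z^2)


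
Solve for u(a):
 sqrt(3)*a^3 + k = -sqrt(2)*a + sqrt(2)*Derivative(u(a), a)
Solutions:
 u(a) = C1 + sqrt(6)*a^4/8 + a^2/2 + sqrt(2)*a*k/2


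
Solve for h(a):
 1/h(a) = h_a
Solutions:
 h(a) = -sqrt(C1 + 2*a)
 h(a) = sqrt(C1 + 2*a)


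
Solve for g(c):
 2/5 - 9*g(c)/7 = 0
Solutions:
 g(c) = 14/45


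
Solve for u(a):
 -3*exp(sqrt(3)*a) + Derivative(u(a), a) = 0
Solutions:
 u(a) = C1 + sqrt(3)*exp(sqrt(3)*a)


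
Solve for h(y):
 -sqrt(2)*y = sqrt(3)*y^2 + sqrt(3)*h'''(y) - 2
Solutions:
 h(y) = C1 + C2*y + C3*y^2 - y^5/60 - sqrt(6)*y^4/72 + sqrt(3)*y^3/9


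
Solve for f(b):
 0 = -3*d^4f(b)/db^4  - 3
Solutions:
 f(b) = C1 + C2*b + C3*b^2 + C4*b^3 - b^4/24


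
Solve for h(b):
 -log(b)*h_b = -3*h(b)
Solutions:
 h(b) = C1*exp(3*li(b))


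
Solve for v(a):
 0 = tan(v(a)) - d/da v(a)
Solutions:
 v(a) = pi - asin(C1*exp(a))
 v(a) = asin(C1*exp(a))


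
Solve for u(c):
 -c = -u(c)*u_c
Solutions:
 u(c) = -sqrt(C1 + c^2)
 u(c) = sqrt(C1 + c^2)


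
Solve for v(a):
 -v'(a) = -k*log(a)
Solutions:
 v(a) = C1 + a*k*log(a) - a*k


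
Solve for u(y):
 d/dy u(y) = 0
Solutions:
 u(y) = C1


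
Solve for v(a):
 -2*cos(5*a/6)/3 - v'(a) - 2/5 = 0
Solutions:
 v(a) = C1 - 2*a/5 - 4*sin(5*a/6)/5


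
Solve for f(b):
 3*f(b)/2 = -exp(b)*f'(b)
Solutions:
 f(b) = C1*exp(3*exp(-b)/2)


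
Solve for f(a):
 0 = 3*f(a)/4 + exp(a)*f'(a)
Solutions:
 f(a) = C1*exp(3*exp(-a)/4)


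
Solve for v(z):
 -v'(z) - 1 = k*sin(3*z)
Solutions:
 v(z) = C1 + k*cos(3*z)/3 - z


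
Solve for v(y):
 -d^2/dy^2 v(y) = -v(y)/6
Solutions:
 v(y) = C1*exp(-sqrt(6)*y/6) + C2*exp(sqrt(6)*y/6)


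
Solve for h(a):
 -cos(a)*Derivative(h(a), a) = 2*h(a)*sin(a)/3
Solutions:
 h(a) = C1*cos(a)^(2/3)


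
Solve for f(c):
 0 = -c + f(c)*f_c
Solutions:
 f(c) = -sqrt(C1 + c^2)
 f(c) = sqrt(C1 + c^2)


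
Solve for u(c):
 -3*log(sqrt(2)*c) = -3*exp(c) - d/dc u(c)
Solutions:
 u(c) = C1 + 3*c*log(c) + c*(-3 + 3*log(2)/2) - 3*exp(c)


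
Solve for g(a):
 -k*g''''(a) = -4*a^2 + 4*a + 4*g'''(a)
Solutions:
 g(a) = C1 + C2*a + C3*a^2 + C4*exp(-4*a/k) + a^5/60 - a^4*(k + 2)/48 + a^3*k*(k + 2)/48


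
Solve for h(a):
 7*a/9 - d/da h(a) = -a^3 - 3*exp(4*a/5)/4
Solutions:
 h(a) = C1 + a^4/4 + 7*a^2/18 + 15*exp(4*a/5)/16


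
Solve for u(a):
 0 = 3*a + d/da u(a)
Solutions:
 u(a) = C1 - 3*a^2/2


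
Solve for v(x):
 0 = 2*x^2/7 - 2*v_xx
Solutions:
 v(x) = C1 + C2*x + x^4/84


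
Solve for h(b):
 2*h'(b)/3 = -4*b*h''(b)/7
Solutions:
 h(b) = C1 + C2/b^(1/6)


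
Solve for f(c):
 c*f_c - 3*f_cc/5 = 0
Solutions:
 f(c) = C1 + C2*erfi(sqrt(30)*c/6)


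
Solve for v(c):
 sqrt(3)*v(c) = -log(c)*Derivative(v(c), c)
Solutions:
 v(c) = C1*exp(-sqrt(3)*li(c))


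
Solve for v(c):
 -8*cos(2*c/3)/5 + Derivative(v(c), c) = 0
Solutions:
 v(c) = C1 + 12*sin(2*c/3)/5


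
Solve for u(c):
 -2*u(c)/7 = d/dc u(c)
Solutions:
 u(c) = C1*exp(-2*c/7)


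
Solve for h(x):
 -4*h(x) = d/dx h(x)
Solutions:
 h(x) = C1*exp(-4*x)


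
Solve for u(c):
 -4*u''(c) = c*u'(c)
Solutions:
 u(c) = C1 + C2*erf(sqrt(2)*c/4)


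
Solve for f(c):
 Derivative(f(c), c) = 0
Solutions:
 f(c) = C1


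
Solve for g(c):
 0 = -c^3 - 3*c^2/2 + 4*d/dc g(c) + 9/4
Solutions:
 g(c) = C1 + c^4/16 + c^3/8 - 9*c/16


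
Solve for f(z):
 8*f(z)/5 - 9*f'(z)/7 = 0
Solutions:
 f(z) = C1*exp(56*z/45)


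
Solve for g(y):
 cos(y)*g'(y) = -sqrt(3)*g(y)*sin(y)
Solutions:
 g(y) = C1*cos(y)^(sqrt(3))


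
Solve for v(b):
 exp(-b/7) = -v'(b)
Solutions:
 v(b) = C1 + 7*exp(-b/7)


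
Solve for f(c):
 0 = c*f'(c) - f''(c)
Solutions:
 f(c) = C1 + C2*erfi(sqrt(2)*c/2)


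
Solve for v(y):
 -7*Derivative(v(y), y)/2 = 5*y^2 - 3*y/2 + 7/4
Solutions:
 v(y) = C1 - 10*y^3/21 + 3*y^2/14 - y/2


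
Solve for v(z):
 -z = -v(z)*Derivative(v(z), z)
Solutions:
 v(z) = -sqrt(C1 + z^2)
 v(z) = sqrt(C1 + z^2)


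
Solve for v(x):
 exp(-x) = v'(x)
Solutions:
 v(x) = C1 - exp(-x)


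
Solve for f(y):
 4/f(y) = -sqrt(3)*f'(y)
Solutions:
 f(y) = -sqrt(C1 - 24*sqrt(3)*y)/3
 f(y) = sqrt(C1 - 24*sqrt(3)*y)/3


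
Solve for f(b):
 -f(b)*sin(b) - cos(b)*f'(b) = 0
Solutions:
 f(b) = C1*cos(b)


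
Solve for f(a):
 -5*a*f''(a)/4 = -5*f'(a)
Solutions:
 f(a) = C1 + C2*a^5


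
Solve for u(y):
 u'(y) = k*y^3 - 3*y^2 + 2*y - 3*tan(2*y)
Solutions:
 u(y) = C1 + k*y^4/4 - y^3 + y^2 + 3*log(cos(2*y))/2


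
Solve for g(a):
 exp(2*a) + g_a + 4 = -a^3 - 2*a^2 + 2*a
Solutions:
 g(a) = C1 - a^4/4 - 2*a^3/3 + a^2 - 4*a - exp(2*a)/2


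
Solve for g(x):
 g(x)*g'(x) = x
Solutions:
 g(x) = -sqrt(C1 + x^2)
 g(x) = sqrt(C1 + x^2)


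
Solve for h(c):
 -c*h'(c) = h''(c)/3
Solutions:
 h(c) = C1 + C2*erf(sqrt(6)*c/2)


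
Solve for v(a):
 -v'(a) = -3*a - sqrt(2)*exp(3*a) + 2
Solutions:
 v(a) = C1 + 3*a^2/2 - 2*a + sqrt(2)*exp(3*a)/3


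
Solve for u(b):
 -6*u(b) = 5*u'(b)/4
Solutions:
 u(b) = C1*exp(-24*b/5)


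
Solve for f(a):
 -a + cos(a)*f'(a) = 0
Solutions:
 f(a) = C1 + Integral(a/cos(a), a)


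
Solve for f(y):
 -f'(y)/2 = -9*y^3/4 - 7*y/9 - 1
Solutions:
 f(y) = C1 + 9*y^4/8 + 7*y^2/9 + 2*y


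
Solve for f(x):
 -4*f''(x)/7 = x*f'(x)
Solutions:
 f(x) = C1 + C2*erf(sqrt(14)*x/4)
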